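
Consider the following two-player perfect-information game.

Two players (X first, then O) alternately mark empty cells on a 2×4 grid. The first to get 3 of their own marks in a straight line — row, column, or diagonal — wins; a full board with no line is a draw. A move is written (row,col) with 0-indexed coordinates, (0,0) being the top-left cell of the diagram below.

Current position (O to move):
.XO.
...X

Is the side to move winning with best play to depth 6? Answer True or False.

[.XO./...X] O move#1: (0,0):+0/OXO./...X*, (0,3):+0/.XOO/...X, (1,0):+0/.XO./O..X, (1,1):+0/.XO./.O.X, (1,2):+0/.XO./..OX
[OXO./...X] X move#2: (0,3):+0/OXOX/...X*, (1,0):+0/OXO./X..X, (1,1):+0/OXO./.X.X, (1,2):+0/OXO./..XX
[OXOX/...X] O move#3: (1,0):+0/OXOX/O..X*, (1,1):+0/OXOX/.O.X, (1,2):+0/OXOX/..OX
[OXOX/O..X] X move#4: (1,1):+0/OXOX/OX.X*, (1,2):+0/OXOX/O.XX
[OXOX/OX.X] O move#5: (1,2):+0/OXOX/OXOX*
[OXOX/OXOX] end (terminal +0, X#6); searched .XO./...X to 6

O winning at [.XO./...X]: False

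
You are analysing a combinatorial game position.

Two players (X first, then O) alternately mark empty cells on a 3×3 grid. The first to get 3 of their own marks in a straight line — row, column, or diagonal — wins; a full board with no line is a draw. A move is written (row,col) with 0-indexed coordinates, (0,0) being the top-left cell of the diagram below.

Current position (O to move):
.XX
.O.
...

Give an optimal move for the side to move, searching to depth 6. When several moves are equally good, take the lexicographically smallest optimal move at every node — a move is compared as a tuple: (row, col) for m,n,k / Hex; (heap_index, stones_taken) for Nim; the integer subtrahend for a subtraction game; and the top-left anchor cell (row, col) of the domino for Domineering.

O's best at [.XX/.O./...]: (0,0)

ply 1, O at .XX/.O./... | (0,0)=+0→OXX/.O./...*; (1,0)=-1→.XX/OO./...; (1,2)=-1→.XX/.OO/...; (2,0)=-1→.XX/.O./O..; (2,1)=-1→.XX/.O./.O.; (2,2)=-1→.XX/.O./..O
ply 2, X at OXX/.O./... | (1,0)=-1→OXX/XO./...; (1,2)=-1→OXX/.OX/...; (2,0)=-1→OXX/.O./X..; (2,1)=-1→OXX/.O./.X.; (2,2)=+0→OXX/.O./..X*
ply 3, O at OXX/.O./..X | (1,0)=-1→OXX/OO./..X; (1,2)=+0→OXX/.OO/..X*; (2,0)=-1→OXX/.O./O.X; (2,1)=-1→OXX/.O./.OX
ply 4, X at OXX/.OO/..X | (1,0)=+0→OXX/XOO/..X*; (2,0)=-1→OXX/.OO/X.X; (2,1)=-1→OXX/.OO/.XX
ply 5, O at OXX/XOO/..X | (2,0)=+0→OXX/XOO/O.X*; (2,1)=+0→OXX/XOO/.OX
ply 6, X at OXX/XOO/O.X | (2,1)=+0→OXX/XOO/OXX*
ply 7: OXX/XOO/OXX is terminal +0 (O); from .XX/.O./... depth 6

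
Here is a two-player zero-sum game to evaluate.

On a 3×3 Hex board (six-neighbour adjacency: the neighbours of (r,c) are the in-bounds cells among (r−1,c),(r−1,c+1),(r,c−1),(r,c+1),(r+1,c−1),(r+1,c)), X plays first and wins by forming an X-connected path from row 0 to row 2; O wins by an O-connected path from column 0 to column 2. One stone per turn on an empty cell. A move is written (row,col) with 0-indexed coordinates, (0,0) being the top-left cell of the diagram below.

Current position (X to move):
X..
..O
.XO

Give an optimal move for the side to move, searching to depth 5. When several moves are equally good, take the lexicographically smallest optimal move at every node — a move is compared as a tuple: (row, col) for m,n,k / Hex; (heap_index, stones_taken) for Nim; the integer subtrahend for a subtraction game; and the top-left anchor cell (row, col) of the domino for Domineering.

X's best at [X../..O/.XO]: (1,0)

[X../..O/.XO] X move#1: (0,1):-1/XX./..O/.XO, (0,2):-1/X.X/..O/.XO, (1,0):+1/X../X.O/.XO*, (1,1):+1/X../.XO/.XO, (2,0):+1/X../..O/XXO
[X../X.O/.XO] O move#2: (0,1):-1/XO./X.O/.XO*, (0,2):-1/X.O/X.O/.XO, (1,1):-1/X../XOO/.XO, (2,0):-1/X../X.O/OXO
[XO./X.O/.XO] X move#3: (0,2):+1/XOX/X.O/.XO*, (1,1):+1/XO./XXO/.XO, (2,0):+1/XO./X.O/XXO
[XOX/X.O/.XO] O move#4: (1,1):-1/XOX/XOO/.XO*, (2,0):-1/XOX/X.O/OXO
[XOX/XOO/.XO] X move#5: (2,0):+1/XOX/XOO/XXO*
[XOX/XOO/XXO] end (terminal -1, O#6); searched X../..O/.XO to 5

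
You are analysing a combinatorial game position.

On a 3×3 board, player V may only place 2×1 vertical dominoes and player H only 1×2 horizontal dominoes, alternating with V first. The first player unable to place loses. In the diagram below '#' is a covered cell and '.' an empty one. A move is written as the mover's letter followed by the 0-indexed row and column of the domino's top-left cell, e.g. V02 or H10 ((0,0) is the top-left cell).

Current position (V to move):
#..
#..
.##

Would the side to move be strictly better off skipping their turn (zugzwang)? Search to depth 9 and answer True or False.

zugzwang(#../#../.##, V) = False

[#../#../.##] V move#1: V01:+1/##./##./.##*, V02:+1/#.#/#.#/.##
[##./##./.##] end (terminal -1, H#2); searched #../#../.## to 9
pass branch (H moves first from the same position):
  | [#../#../.##] H move#1: H01:+1/###/#../.##*, H11:+1/#../###/.##
  | [###/#../.##] end (terminal -1, V#2); searched #../#../.## to 9
V moving scores +1; V passing scores -1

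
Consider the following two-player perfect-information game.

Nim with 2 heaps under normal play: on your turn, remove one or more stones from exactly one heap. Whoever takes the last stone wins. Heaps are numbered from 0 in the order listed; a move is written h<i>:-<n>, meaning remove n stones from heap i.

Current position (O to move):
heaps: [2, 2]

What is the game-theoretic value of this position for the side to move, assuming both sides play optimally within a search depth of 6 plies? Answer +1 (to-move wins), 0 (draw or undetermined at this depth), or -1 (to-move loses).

value((2,2), O) = -1

[(2,2)] O move#1: h0:-1:-1/(1,2)*, h0:-2:-1/(0,2), h1:-1:-1/(2,1), h1:-2:-1/(2,0)
[(1,2)] X move#2: h0:-1:-1/(0,2), h1:-1:+1/(1,1)*, h1:-2:-1/(1,0)
[(1,1)] O move#3: h0:-1:-1/(0,1)*, h1:-1:-1/(1,0)
[(0,1)] X move#4: h1:-1:+1/(0,0)*
[(0,0)] end (terminal -1, O#5); searched (2,2) to 6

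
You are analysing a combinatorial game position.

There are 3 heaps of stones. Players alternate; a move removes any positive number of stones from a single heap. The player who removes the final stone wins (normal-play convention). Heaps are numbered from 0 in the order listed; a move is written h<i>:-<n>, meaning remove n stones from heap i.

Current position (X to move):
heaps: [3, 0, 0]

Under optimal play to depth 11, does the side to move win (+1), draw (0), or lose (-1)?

[(3,0,0)] X move#1: h0:-1:-1/(2,0,0), h0:-2:-1/(1,0,0), h0:-3:+1/(0,0,0)*
[(0,0,0)] end (terminal -1, O#2); searched (3,0,0) to 11

value((3,0,0), X) = +1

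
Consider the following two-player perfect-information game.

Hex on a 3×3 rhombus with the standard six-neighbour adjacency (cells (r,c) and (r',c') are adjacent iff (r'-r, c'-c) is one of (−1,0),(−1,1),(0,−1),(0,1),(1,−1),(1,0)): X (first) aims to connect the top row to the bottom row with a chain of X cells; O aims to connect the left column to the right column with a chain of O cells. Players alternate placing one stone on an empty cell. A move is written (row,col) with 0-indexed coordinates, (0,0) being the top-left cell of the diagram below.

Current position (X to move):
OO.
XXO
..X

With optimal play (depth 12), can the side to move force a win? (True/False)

X winning at [OO./XXO/..X]: True

p1 X@[OO./XXO/..X]: (0,2)[OOX/XXO/..X]+1* (2,0)[OO./XXO/X.X]-1 (2,1)[OO./XXO/.XX]-1
p2 O@[OOX/XXO/..X]: (2,0)[OOX/XXO/O.X]-1* (2,1)[OOX/XXO/.OX]-1
p3 X@[OOX/XXO/O.X]: (2,1)[OOX/XXO/OXX]+1*
p4 O@[OOX/XXO/OXX] terminal -1; root [OO./XXO/..X] d12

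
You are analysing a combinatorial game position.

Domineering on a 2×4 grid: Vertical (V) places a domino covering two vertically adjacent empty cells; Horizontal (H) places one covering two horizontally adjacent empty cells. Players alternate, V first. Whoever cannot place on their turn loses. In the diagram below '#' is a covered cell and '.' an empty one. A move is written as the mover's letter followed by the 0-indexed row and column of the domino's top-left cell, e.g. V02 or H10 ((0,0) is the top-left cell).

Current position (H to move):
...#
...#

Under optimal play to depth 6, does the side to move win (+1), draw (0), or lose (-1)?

ply 1, H at ...#/...# | H00=+1→##.#/...#*; H01=+1→.###/...#; H10=+1→...#/##.#; H11=+1→...#/.###
ply 2, V at ##.#/...# | V02=-1→####/..##*
ply 3, H at ####/..## | H10=+1→####/####*
ply 4: ####/#### is terminal -1 (V); from ...#/...# depth 6

value(...#/...#, H) = +1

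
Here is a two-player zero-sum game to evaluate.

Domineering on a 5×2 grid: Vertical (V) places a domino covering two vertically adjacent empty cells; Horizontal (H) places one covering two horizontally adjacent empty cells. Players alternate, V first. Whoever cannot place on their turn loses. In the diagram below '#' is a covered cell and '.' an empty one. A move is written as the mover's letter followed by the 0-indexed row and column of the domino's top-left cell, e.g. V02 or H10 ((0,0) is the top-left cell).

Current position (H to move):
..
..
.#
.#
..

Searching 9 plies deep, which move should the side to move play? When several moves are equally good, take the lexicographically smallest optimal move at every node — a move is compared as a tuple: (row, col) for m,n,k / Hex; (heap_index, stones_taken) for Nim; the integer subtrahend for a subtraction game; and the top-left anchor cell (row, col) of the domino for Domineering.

H's best at [../../.#/.#/..]: H00

p1 H@[../../.#/.#/..]: H00[##/../.#/.#/..]+1* H10[../##/.#/.#/..]+1 H40[../../.#/.#/##]-1
p2 V@[##/../.#/.#/..]: V10[##/#./##/.#/..]-1* V20[##/../##/##/..]-1 V30[##/../.#/##/#.]-1
p3 H@[##/#./##/.#/..]: H40[##/#./##/.#/##]+1*
p4 V@[##/#./##/.#/##] terminal -1; root [../../.#/.#/..] d9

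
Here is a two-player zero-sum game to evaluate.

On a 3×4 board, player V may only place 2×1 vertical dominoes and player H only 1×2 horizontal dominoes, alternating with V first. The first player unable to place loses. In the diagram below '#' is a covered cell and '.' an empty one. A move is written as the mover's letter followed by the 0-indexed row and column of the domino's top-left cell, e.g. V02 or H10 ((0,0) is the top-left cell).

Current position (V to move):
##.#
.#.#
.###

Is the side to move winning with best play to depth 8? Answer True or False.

V winning at [##.#/.#.#/.###]: True

[##.#/.#.#/.###] V move#1: V02:+1/####/.###/.###*, V10:+1/##.#/##.#/####
[####/.###/.###] end (terminal -1, H#2); searched ##.#/.#.#/.### to 8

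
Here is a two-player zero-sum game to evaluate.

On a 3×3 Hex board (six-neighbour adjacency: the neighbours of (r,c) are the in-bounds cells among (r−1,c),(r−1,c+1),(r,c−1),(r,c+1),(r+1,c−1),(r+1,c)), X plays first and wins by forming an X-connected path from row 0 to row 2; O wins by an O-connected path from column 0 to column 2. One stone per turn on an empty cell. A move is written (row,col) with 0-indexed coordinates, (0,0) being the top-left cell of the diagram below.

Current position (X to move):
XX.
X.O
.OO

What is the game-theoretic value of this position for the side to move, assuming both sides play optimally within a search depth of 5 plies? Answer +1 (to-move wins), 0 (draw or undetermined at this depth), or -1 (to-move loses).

value(XX./X.O/.OO, X) = +1

[XX./X.O/.OO] X move#1: (0,2):-1/XXX/X.O/.OO, (1,1):-1/XX./XXO/.OO, (2,0):+1/XX./X.O/XOO*
[XX./X.O/XOO] end (terminal -1, O#2); searched XX./X.O/.OO to 5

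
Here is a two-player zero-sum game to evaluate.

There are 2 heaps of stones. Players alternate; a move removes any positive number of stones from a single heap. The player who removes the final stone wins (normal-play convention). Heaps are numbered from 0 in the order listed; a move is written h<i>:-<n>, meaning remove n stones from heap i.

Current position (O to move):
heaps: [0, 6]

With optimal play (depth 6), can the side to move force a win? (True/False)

ply 1, O at (0,6) | h1:-1=-1→(0,5); h1:-2=-1→(0,4); h1:-3=-1→(0,3); h1:-4=-1→(0,2); h1:-5=-1→(0,1); h1:-6=+1→(0,0)*
ply 2: (0,0) is terminal -1 (X); from (0,6) depth 6

O winning at [(0,6)]: True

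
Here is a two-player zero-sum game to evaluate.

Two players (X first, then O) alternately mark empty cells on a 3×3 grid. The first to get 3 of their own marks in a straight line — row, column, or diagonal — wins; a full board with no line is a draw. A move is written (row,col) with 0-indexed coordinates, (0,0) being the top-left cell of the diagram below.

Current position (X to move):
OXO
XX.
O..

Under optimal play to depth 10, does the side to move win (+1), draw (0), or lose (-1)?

[OXO/XX./O..] X move#1: (1,2):+1/OXO/XXX/O..*, (2,1):+1/OXO/XX./OX., (2,2):+1/OXO/XX./O.X
[OXO/XXX/O..] end (terminal -1, O#2); searched OXO/XX./O.. to 10

value(OXO/XX./O.., X) = +1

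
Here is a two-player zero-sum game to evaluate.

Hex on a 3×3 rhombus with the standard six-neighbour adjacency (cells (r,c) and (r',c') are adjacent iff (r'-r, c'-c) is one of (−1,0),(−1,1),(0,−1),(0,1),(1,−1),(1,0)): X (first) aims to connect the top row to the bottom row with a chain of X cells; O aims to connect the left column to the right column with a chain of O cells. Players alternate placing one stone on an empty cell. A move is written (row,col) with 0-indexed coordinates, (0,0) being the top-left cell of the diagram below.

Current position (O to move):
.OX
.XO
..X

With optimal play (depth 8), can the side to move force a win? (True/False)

O winning at [.OX/.XO/..X]: False

[.OX/.XO/..X] O move#1: (0,0):-1/OOX/.XO/..X*, (1,0):-1/.OX/OXO/..X, (2,0):-1/.OX/.XO/O.X, (2,1):-1/.OX/.XO/.OX
[OOX/.XO/..X] X move#2: (1,0):+1/OOX/XXO/..X*, (2,0):+1/OOX/.XO/X.X, (2,1):+1/OOX/.XO/.XX
[OOX/XXO/..X] O move#3: (2,0):-1/OOX/XXO/O.X*, (2,1):-1/OOX/XXO/.OX
[OOX/XXO/O.X] X move#4: (2,1):+1/OOX/XXO/OXX*
[OOX/XXO/OXX] end (terminal -1, O#5); searched .OX/.XO/..X to 8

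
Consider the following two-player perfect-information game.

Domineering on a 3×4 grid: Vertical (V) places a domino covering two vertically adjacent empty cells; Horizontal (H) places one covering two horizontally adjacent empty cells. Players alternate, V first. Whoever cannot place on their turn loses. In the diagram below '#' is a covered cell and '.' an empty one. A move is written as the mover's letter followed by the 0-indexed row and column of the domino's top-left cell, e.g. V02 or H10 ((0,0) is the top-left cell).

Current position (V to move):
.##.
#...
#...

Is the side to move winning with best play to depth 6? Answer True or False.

p1 V@[.##./#.../#...]: V03[.###/#..#/#...]-1 V11[.##./##../##..]-1 V12[.##./#.#./#.#.]+1* V13[.##./#..#/#..#]-1
p2 H@[.##./#.#./#.#.] terminal -1; root [.##./#.../#...] d6

V winning at [.##./#.../#...]: True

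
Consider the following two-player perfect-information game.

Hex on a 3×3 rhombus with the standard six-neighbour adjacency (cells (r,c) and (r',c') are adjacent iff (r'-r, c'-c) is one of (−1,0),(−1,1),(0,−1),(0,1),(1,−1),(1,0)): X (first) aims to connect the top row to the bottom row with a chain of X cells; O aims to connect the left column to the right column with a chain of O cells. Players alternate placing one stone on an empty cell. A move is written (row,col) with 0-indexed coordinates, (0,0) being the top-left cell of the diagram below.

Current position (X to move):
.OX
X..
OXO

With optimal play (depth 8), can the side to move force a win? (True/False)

[.OX/X../OXO] X move#1: (0,0):+1/XOX/X../OXO*, (1,1):+1/.OX/XX./OXO, (1,2):+1/.OX/X.X/OXO
[XOX/X../OXO] O move#2: (1,1):-1/XOX/XO./OXO*, (1,2):-1/XOX/X.O/OXO
[XOX/XO./OXO] X move#3: (1,2):+1/XOX/XOX/OXO*
[XOX/XOX/OXO] end (terminal -1, O#4); searched .OX/X../OXO to 8

X winning at [.OX/X../OXO]: True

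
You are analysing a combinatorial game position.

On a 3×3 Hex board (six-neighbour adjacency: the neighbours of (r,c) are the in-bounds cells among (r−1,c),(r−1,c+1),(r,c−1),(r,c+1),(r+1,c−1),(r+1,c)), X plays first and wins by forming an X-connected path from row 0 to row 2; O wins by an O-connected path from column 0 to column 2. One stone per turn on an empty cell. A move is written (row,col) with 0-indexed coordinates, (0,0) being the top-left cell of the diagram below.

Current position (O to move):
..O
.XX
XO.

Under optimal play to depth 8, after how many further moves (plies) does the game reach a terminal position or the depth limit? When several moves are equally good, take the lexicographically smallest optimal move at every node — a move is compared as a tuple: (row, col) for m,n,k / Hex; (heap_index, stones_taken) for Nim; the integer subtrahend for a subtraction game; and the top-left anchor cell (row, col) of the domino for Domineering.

PV length from [..O/.XX/XO.]: 3 plies

p1 O@[..O/.XX/XO.]: (0,0)[O.O/.XX/XO.]-1 (0,1)[.OO/.XX/XO.]+1* (1,0)[..O/OXX/XO.]-1 (2,2)[..O/.XX/XOO]-1
p2 X@[.OO/.XX/XO.]: (0,0)[XOO/.XX/XO.]-1* (1,0)[.OO/XXX/XO.]-1 (2,2)[.OO/.XX/XOX]-1
p3 O@[XOO/.XX/XO.]: (1,0)[XOO/OXX/XO.]+1* (2,2)[XOO/.XX/XOO]-1
p4 X@[XOO/OXX/XO.] terminal -1; root [..O/.XX/XO.] d8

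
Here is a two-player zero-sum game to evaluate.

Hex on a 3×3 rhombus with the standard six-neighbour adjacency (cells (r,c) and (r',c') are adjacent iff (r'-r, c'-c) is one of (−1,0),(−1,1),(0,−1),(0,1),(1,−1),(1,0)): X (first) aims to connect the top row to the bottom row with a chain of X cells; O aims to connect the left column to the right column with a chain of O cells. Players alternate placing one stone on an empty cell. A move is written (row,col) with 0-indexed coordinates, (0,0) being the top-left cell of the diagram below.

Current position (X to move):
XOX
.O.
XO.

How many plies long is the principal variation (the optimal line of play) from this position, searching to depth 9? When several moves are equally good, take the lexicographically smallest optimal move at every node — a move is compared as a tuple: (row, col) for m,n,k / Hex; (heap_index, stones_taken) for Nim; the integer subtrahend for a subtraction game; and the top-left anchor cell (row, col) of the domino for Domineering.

[XOX/.O./XO.] X move#1: (1,0):+1/XOX/XO./XO.*, (1,2):+1/XOX/.OX/XO., (2,2):+1/XOX/.O./XOX
[XOX/XO./XO.] end (terminal -1, O#2); searched XOX/.O./XO. to 9

PV length from [XOX/.O./XO.]: 1 ply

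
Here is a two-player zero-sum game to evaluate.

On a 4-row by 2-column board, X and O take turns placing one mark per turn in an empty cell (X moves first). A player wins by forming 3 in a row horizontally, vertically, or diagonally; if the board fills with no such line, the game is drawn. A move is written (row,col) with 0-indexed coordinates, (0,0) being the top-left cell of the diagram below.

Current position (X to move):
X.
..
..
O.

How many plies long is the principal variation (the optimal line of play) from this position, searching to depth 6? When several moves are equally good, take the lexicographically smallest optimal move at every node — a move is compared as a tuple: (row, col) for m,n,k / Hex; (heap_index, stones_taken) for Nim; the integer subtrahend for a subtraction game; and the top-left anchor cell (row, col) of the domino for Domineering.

p1 X@[X./../../O.]: (0,1)[XX/../../O.]+0* (1,0)[X./X./../O.]+0 (1,1)[X./.X/../O.]+0 (2,0)[X./../X./O.]+0 (2,1)[X./../.X/O.]+0 (3,1)[X./../../OX]+0
p2 O@[XX/../../O.]: (1,0)[XX/O./../O.]+0* (1,1)[XX/.O/../O.]+0 (2,0)[XX/../O./O.]+0 (2,1)[XX/../.O/O.]+0 (3,1)[XX/../../OO]+0
p3 X@[XX/O./../O.]: (1,1)[XX/OX/../O.]-1 (2,0)[XX/O./X./O.]+0* (2,1)[XX/O./.X/O.]-1 (3,1)[XX/O./../OX]-1
p4 O@[XX/O./X./O.]: (1,1)[XX/OO/X./O.]+0* (2,1)[XX/O./XO/O.]+0 (3,1)[XX/O./X./OO]+0
p5 X@[XX/OO/X./O.]: (2,1)[XX/OO/XX/O.]+0* (3,1)[XX/OO/X./OX]+0
p6 O@[XX/OO/XX/O.]: (3,1)[XX/OO/XX/OO]+0*
p7 X@[XX/OO/XX/OO] terminal +0; root [X./../../O.] d6

PV length from [X./../../O.]: 6 plies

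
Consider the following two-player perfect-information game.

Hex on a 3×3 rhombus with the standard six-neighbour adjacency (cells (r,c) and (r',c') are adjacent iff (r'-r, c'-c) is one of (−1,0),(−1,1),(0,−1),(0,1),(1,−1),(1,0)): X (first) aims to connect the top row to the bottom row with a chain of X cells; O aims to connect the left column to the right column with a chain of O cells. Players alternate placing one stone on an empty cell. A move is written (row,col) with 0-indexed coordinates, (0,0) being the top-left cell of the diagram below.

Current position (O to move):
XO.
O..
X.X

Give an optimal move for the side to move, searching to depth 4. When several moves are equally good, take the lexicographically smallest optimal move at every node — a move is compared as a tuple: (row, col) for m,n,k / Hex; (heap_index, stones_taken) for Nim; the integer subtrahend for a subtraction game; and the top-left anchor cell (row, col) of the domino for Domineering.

O's best at [XO./O../X.X]: (0,2)

ply 1, O at XO./O../X.X | (0,2)=+1→XOO/O../X.X*; (1,1)=+1→XO./OO./X.X; (1,2)=+1→XO./O.O/X.X; (2,1)=-1→XO./O../XOX
ply 2: XOO/O../X.X is terminal -1 (X); from XO./O../X.X depth 4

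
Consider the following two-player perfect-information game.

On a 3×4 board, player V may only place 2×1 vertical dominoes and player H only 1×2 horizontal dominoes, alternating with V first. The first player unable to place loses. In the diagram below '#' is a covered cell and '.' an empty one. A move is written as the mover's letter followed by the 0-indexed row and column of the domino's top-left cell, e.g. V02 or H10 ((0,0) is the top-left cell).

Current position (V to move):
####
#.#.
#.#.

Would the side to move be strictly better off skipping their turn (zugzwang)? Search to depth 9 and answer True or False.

ply 1, V at ####/#.#./#.#. | V11=+1→####/###./###.*; V13=+1→####/#.##/#.##
ply 2: ####/###./###. is terminal -1 (H); from ####/#.#./#.#. depth 9
pass branch (H moves first from the same position):
  | ply 1: ####/#.#./#.#. is terminal -1 (H); from ####/#.#./#.#. depth 9
V moving scores +1; V passing scores +1

zugzwang(####/#.#./#.#., V) = False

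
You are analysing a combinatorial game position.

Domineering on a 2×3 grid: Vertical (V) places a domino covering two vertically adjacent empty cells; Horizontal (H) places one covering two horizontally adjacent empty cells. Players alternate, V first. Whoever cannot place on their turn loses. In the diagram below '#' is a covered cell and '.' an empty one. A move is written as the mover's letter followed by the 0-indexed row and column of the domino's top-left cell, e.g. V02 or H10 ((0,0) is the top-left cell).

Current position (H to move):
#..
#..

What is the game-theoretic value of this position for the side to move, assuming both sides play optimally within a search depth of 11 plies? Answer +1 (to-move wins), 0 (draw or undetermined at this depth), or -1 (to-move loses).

ply 1, H at #../#.. | H01=+1→###/#..*; H11=+1→#../###
ply 2: ###/#.. is terminal -1 (V); from #../#.. depth 11

value(#../#.., H) = +1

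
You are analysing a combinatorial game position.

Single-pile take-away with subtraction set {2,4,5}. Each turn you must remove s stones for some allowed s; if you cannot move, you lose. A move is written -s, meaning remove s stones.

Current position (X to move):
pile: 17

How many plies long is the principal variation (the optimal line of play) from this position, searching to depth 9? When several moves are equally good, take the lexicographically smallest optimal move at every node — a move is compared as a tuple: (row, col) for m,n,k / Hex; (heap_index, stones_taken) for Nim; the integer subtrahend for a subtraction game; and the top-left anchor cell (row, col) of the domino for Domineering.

PV length from [17]: 5 plies

ply 1, X at 17 | -2=+1→15*; -4=-1→13; -5=-1→12
ply 2, O at 15 | -2=-1→13*; -4=-1→11; -5=-1→10
ply 3, X at 13 | -2=-1→11; -4=-1→9; -5=+1→8*
ply 4, O at 8 | -2=-1→6*; -4=-1→4; -5=-1→3
ply 5, X at 6 | -2=-1→4; -4=-1→2; -5=+1→1*
ply 6: 1 is terminal -1 (O); from 17 depth 9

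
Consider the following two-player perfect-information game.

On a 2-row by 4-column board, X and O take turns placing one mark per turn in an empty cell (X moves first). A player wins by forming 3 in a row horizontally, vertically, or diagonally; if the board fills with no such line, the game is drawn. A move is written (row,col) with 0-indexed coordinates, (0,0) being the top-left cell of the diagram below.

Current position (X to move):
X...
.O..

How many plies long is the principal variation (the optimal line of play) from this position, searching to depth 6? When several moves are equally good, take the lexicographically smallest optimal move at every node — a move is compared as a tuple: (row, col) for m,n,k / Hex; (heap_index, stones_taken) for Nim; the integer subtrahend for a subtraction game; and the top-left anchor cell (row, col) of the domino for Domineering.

PV length from [X.../.O..]: 6 plies

p1 X@[X.../.O..]: (0,1)[XX../.O..]+0* (0,2)[X.X./.O..]+0 (0,3)[X..X/.O..]-1 (1,0)[X.../XO..]+0 (1,2)[X.../.OX.]+0 (1,3)[X.../.O.X]+0
p2 O@[XX../.O..]: (0,2)[XXO./.O..]+0* (0,3)[XX.O/.O..]-1 (1,0)[XX../OO..]-1 (1,2)[XX../.OO.]-1 (1,3)[XX../.O.O]-1
p3 X@[XXO./.O..]: (0,3)[XXOX/.O..]-1 (1,0)[XXO./XO..]+0* (1,2)[XXO./.OX.]+0 (1,3)[XXO./.O.X]+0
p4 O@[XXO./XO..]: (0,3)[XXOO/XO..]+0* (1,2)[XXO./XOO.]+0 (1,3)[XXO./XO.O]+0
p5 X@[XXOO/XO..]: (1,2)[XXOO/XOX.]+0* (1,3)[XXOO/XO.X]+0
p6 O@[XXOO/XOX.]: (1,3)[XXOO/XOXO]+0*
p7 X@[XXOO/XOXO] terminal +0; root [X.../.O..] d6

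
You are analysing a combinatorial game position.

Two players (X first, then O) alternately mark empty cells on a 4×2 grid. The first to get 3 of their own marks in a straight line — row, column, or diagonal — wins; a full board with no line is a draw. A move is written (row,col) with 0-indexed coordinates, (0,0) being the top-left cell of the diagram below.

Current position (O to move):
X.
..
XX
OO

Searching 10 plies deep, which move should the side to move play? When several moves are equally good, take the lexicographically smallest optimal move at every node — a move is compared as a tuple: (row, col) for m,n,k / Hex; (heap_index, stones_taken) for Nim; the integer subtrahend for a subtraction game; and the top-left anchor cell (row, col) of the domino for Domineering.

O's best at [X./../XX/OO]: (1,0)

ply 1, O at X./../XX/OO | (0,1)=-1→XO/../XX/OO; (1,0)=+0→X./O./XX/OO*; (1,1)=-1→X./.O/XX/OO
ply 2, X at X./O./XX/OO | (0,1)=+0→XX/O./XX/OO*; (1,1)=+0→X./OX/XX/OO
ply 3, O at XX/O./XX/OO | (1,1)=+0→XX/OO/XX/OO*
ply 4: XX/OO/XX/OO is terminal +0 (X); from X./../XX/OO depth 10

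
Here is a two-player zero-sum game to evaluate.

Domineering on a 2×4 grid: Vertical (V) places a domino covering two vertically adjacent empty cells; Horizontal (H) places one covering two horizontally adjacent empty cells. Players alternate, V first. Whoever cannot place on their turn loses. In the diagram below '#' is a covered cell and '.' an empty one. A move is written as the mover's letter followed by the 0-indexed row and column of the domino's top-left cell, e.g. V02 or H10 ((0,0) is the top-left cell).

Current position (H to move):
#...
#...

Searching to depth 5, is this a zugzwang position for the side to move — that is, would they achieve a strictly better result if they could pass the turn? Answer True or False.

ply 1, H at #.../#... | H01=+1→###./#...*; H02=+1→#.##/#...; H11=+1→#.../###.; H12=+1→#.../#.##
ply 2, V at ###./#... | V03=-1→####/#..#*
ply 3, H at ####/#..# | H11=+1→####/####*
ply 4: ####/#### is terminal -1 (V); from #.../#... depth 5
if H skipped the turn, V would face:
~ ply 1, V at #.../#... | V01=-1→##../##..; V02=+1→#.#./#.#.*; V03=-1→#..#/#..#
~ ply 2: #.#./#.#. is terminal -1 (H); from #.../#... depth 5
compare (H): move=+1 vs pass=-1

zugzwang(#.../#..., H) = False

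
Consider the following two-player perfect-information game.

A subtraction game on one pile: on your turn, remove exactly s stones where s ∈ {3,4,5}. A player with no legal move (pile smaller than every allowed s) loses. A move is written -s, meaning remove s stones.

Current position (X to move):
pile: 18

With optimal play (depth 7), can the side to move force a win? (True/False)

X winning at [18]: False

ply 1, X at 18 | -3=-1→15*; -4=-1→14; -5=-1→13
ply 2, O at 15 | -3=-1→12; -4=-1→11; -5=+1→10*
ply 3, X at 10 | -3=-1→7*; -4=-1→6; -5=-1→5
ply 4, O at 7 | -3=-1→4; -4=-1→3; -5=+1→2*
ply 5: 2 is terminal -1 (X); from 18 depth 7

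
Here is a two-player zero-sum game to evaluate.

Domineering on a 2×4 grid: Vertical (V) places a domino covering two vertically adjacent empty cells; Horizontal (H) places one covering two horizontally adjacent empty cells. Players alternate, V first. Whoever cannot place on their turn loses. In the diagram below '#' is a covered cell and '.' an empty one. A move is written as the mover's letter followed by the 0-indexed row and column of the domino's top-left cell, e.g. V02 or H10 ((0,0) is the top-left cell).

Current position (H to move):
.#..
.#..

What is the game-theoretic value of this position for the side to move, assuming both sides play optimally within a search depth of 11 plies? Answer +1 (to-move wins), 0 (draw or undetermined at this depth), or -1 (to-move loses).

value(.#../.#.., H) = +1

ply 1, H at .#../.#.. | H02=+1→.###/.#..*; H12=+1→.#../.###
ply 2, V at .###/.#.. | V00=-1→####/##..*
ply 3, H at ####/##.. | H12=+1→####/####*
ply 4: ####/#### is terminal -1 (V); from .#../.#.. depth 11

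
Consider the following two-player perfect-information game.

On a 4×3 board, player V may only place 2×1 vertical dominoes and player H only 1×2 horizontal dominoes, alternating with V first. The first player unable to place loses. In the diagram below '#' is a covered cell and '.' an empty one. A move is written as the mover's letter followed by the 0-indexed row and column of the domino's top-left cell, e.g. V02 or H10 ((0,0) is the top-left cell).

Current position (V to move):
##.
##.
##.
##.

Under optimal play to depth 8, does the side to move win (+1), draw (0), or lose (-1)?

[##./##./##./##.] V move#1: V02:+1/###/###/##./##.*, V12:+1/##./###/###/##., V22:+1/##./##./###/###
[###/###/##./##.] end (terminal -1, H#2); searched ##./##./##./##. to 8

value(##./##./##./##., V) = +1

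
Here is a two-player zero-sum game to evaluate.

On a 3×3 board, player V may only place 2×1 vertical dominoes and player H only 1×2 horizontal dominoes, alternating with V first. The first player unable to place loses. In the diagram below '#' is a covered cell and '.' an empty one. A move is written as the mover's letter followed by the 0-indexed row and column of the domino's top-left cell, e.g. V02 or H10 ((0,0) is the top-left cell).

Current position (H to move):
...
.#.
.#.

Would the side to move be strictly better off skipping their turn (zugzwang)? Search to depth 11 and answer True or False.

ply 1, H at .../.#./.#. | H00=-1→##./.#./.#.*; H01=-1→.##/.#./.#.
ply 2, V at ##./.#./.#. | V02=+1→###/.##/.#.*; V10=+1→##./##./##.; V12=+1→##./.##/.##
ply 3: ###/.##/.#. is terminal -1 (H); from .../.#./.#. depth 11
suppose H passes — search the same position with V to move:
pass> ply 1, V at .../.#./.#. | V00=+1→#../##./.#.*; V02=+1→..#/.##/.#.; V10=+1→.../##./##.; V12=+1→.../.##/.##
pass> ply 2, H at #../##./.#. | H01=-1→###/##./.#.*
pass> ply 3, V at ###/##./.#. | V12=+1→###/###/.##*
pass> ply 4: ###/###/.## is terminal -1 (H); from .../.#./.#. depth 11
for H: play -1, pass -1

zugzwang(.../.#./.#., H) = False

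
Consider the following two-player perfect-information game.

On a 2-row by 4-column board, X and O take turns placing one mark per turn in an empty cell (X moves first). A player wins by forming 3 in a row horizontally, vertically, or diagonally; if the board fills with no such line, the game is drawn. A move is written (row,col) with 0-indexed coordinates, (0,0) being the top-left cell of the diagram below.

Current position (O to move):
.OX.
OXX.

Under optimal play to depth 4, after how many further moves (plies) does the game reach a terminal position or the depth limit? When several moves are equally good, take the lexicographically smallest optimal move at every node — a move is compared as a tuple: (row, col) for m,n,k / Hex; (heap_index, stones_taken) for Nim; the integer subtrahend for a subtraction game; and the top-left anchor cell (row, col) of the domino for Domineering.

PV length from [.OX./OXX.]: 3 plies

ply 1, O at .OX./OXX. | (0,0)=-1→OOX./OXX.; (0,3)=-1→.OXO/OXX.; (1,3)=+0→.OX./OXXO*
ply 2, X at .OX./OXXO | (0,0)=+0→XOX./OXXO*; (0,3)=+0→.OXX/OXXO
ply 3, O at XOX./OXXO | (0,3)=+0→XOXO/OXXO*
ply 4: XOXO/OXXO is terminal +0 (X); from .OX./OXX. depth 4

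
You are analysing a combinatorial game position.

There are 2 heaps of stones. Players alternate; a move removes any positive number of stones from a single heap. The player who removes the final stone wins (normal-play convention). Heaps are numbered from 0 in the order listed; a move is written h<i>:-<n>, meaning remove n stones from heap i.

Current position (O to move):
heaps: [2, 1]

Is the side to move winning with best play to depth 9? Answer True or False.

O winning at [(2,1)]: True

[(2,1)] O move#1: h0:-1:+1/(1,1)*, h0:-2:-1/(0,1), h1:-1:-1/(2,0)
[(1,1)] X move#2: h0:-1:-1/(0,1)*, h1:-1:-1/(1,0)
[(0,1)] O move#3: h1:-1:+1/(0,0)*
[(0,0)] end (terminal -1, X#4); searched (2,1) to 9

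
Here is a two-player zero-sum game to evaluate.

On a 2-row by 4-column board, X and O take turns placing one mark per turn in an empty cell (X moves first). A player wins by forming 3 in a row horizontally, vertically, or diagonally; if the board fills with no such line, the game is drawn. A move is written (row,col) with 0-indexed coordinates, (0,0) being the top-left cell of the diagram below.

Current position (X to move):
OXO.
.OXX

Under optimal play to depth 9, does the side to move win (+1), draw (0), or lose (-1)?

value(OXO./.OXX, X) = 0

ply 1, X at OXO./.OXX | (0,3)=+0→OXOX/.OXX*; (1,0)=+0→OXO./XOXX
ply 2, O at OXOX/.OXX | (1,0)=+0→OXOX/OOXX*
ply 3: OXOX/OOXX is terminal +0 (X); from OXO./.OXX depth 9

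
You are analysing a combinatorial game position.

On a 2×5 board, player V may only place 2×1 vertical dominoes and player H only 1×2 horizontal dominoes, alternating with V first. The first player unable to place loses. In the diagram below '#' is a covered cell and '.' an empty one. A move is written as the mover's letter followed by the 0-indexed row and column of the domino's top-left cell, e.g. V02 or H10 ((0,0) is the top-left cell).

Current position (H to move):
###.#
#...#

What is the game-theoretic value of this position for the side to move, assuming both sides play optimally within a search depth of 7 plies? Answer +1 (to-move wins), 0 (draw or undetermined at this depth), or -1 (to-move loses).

value(###.#/#...#, H) = +1

p1 H@[###.#/#...#]: H11[###.#/###.#]-1 H12[###.#/#.###]+1*
p2 V@[###.#/#.###] terminal -1; root [###.#/#...#] d7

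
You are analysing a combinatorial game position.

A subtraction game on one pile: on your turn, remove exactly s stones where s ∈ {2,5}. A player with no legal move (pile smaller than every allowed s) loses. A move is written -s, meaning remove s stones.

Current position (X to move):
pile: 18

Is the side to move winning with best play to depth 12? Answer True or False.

X winning at [18]: False

[18] X move#1: -2:-1/16*, -5:-1/13
[16] O move#2: -2:+1/14*, -5:+1/11
[14] X move#3: -2:-1/12*, -5:-1/9
[12] O move#4: -2:-1/10, -5:+1/7*
[7] X move#5: -2:-1/5*, -5:-1/2
[5] O move#6: -2:-1/3, -5:+1/0*
[0] end (terminal -1, X#7); searched 18 to 12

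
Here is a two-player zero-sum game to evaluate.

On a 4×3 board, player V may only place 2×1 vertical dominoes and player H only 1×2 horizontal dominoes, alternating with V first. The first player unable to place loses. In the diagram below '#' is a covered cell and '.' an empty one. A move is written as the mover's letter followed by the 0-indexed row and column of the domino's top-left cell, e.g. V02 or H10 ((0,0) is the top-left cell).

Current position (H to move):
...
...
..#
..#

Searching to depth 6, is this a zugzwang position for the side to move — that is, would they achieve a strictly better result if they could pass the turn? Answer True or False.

[.../.../..#/..#] H move#1: H00:-1/##./.../..#/..#*, H01:-1/.##/.../..#/..#, H10:-1/.../##./..#/..#, H11:-1/.../.##/..#/..#, H20:-1/.../.../###/..#, H30:-1/.../.../..#/###
[##./.../..#/..#] V move#2: V02:-1/###/..#/..#/..#, V10:+1/##./#../#.#/..#*, V11:+1/##./.#./.##/..#, V20:+1/##./.../#.#/#.#, V21:+1/##./.../.##/.##
[##./#../#.#/..#] H move#3: H11:-1/##./###/#.#/..#*, H30:-1/##./#../#.#/###
[##./###/#.#/..#] V move#4: V21:+1/##./###/###/.##*
[##./###/###/.##] end (terminal -1, H#5); searched .../.../..#/..# to 6
if H skipped the turn, V would face:
~ [.../.../..#/..#] V move#1: V00:+1/#../#../..#/..#*, V01:+1/.#./.#./..#/..#, V02:+1/..#/..#/..#/..#, V10:-1/.../#../#.#/..#, V11:+1/.../.#./.##/..#, V20:+1/.../.../#.#/#.#, V21:+1/.../.../.##/.##
~ [#../#../..#/..#] H move#2: H01:-1/###/#../..#/..#*, H11:-1/#../###/..#/..#, H20:-1/#../#../###/..#, H30:-1/#../#../..#/###
~ [###/#../..#/..#] V move#3: V11:-1/###/##./.##/..#, V20:+1/###/#../#.#/#.#*, V21:+1/###/#../.##/.##
~ [###/#../#.#/#.#] H move#4: H11:-1/###/###/#.#/#.#*
~ [###/###/#.#/#.#] V move#5: V21:+1/###/###/###/###*
~ [###/###/###/###] end (terminal -1, H#6); searched .../.../..#/..# to 6
compare (H): move=-1 vs pass=-1

zugzwang(.../.../..#/..#, H) = False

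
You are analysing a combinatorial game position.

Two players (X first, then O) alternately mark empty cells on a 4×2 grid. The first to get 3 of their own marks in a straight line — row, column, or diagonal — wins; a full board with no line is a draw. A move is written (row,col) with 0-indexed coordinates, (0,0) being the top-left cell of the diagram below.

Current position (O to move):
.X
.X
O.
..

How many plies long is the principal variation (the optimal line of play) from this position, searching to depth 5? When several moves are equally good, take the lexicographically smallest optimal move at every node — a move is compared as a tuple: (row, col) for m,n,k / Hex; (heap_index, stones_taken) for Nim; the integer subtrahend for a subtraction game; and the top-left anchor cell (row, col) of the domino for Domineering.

PV length from [.X/.X/O./..]: 5 plies

[.X/.X/O./..] O move#1: (0,0):-1/OX/.X/O./.., (1,0):-1/.X/OX/O./.., (2,1):+0/.X/.X/OO/..*, (3,0):-1/.X/.X/O./O., (3,1):-1/.X/.X/O./.O
[.X/.X/OO/..] X move#2: (0,0):+0/XX/.X/OO/..*, (1,0):+0/.X/XX/OO/.., (3,0):+0/.X/.X/OO/X., (3,1):-1/.X/.X/OO/.X
[XX/.X/OO/..] O move#3: (1,0):+0/XX/OX/OO/..*, (3,0):+0/XX/.X/OO/O., (3,1):+0/XX/.X/OO/.O
[XX/OX/OO/..] X move#4: (3,0):+0/XX/OX/OO/X.*, (3,1):-1/XX/OX/OO/.X
[XX/OX/OO/X.] O move#5: (3,1):+0/XX/OX/OO/XO*
[XX/OX/OO/XO] end (terminal +0, X#6); searched .X/.X/O./.. to 5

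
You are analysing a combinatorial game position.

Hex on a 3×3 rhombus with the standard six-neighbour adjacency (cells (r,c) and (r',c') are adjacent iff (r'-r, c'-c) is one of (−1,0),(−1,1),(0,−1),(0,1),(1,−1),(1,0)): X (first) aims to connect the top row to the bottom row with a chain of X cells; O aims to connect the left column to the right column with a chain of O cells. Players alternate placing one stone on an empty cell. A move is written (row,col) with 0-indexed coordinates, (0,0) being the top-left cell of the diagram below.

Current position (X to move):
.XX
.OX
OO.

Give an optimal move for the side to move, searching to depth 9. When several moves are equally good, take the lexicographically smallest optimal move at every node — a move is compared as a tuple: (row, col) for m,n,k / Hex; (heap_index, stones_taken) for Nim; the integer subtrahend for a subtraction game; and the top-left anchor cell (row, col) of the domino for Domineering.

ply 1, X at .XX/.OX/OO. | (0,0)=-1→XXX/.OX/OO.; (1,0)=-1→.XX/XOX/OO.; (2,2)=+1→.XX/.OX/OOX*
ply 2: .XX/.OX/OOX is terminal -1 (O); from .XX/.OX/OO. depth 9

X's best at [.XX/.OX/OO.]: (2,2)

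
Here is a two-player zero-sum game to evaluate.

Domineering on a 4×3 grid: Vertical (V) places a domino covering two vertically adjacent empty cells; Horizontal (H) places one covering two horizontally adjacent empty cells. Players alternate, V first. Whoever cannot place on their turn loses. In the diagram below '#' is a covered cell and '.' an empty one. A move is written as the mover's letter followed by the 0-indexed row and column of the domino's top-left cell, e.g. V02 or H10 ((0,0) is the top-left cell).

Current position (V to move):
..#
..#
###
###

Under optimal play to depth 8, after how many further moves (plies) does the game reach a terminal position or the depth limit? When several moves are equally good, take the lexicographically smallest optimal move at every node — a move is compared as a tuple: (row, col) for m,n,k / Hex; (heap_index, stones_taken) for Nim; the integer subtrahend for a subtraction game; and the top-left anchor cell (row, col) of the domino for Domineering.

PV length from [..#/..#/###/###]: 1 ply

[..#/..#/###/###] V move#1: V00:+1/#.#/#.#/###/###*, V01:+1/.##/.##/###/###
[#.#/#.#/###/###] end (terminal -1, H#2); searched ..#/..#/###/### to 8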